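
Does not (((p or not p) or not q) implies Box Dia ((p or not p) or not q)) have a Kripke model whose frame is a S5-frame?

1. not (((p or not p) or not q) implies Box Dia ((p or not p) or not q)), w0
2. (p or not p) or not q, w0   [neg-implies-rule on 1]
3. not Box Dia ((p or not p) or not q), w0   [neg-implies-rule on 1]
4. p or not p, w0   [or-rule on 2 (branches; this branch)]
5. not p, w0   [or-rule on 4 (branches; this branch)]
6. not Dia ((p or not p) or not q), w1   [neg-Box-rule on 3: fresh world w1, w0Rw1]
7. not ((p or not p) or not q), w0   [neg-Dia-rule on 6 via w1Rw0]
8. not (p or not p), w0   [neg-or-rule on 7]
9. q, w0   [neg-or-rule on 7]
10. p, w0   [neg-or-rule on 8]
Accessibility: w0Rw0, w0Rw1, w1Rw0, w1Rw1
Branch closes: p and not p both at w0.
All branches of the tableau close; one closing branch shown above.

No, unsatisfiable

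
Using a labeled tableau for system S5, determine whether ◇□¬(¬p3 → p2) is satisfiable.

Satisfiable

1. ◇□¬(¬p3 → p2), u
2. □¬(¬p3 → p2), v
3. ¬(¬p3 → p2), u
4. ¬p3, u
5. ¬p2, u
6. ¬(¬p3 → p2), v
7. ¬p3, v
8. ¬p2, v
Accessibility: uRu, uRv, vRu, vRv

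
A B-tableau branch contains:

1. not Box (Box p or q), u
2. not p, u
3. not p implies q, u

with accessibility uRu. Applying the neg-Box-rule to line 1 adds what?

a fresh world v with uRv, and not (Box p or q) at v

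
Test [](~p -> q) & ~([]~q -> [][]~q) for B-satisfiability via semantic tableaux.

1. [](~p -> q) & ~([]~q -> [][]~q), w0
2. [](~p -> q), w0
3. ~([]~q -> [][]~q), w0
4. []~q, w0
5. ~[][]~q, w0
6. ~p -> q, w0
7. ~q, w0
8. p, w0
9. ~[]~q, w1
10. ~p -> q, w1
11. ~q, w1
12. p, w1
13. q, w2
Accessibility: w0Rw0, w0Rw1, w1Rw0, w1Rw1, w1Rw2, w2Rw1, w2Rw2

Satisfiable (open branch found)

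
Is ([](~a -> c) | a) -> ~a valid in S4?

Invalid (countermodel exists)

Tableau for the negation ~(([](~a -> c) | a) -> ~a):
1. ~(([](~a -> c) | a) -> ~a), u
2. [](~a -> c) | a, u   [~->-rule on 1]
3. a, u   [~->-rule on 1]
Accessibility: uRu
The negation has an open branch (countermodel exists).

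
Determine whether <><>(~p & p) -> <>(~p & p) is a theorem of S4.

Valid in S4

Tableau for the negation ~(<><>(~p & p) -> <>(~p & p)):
1. ~(<><>(~p & p) -> <>(~p & p)), w0
2. <><>(~p & p), w0
3. ~<>(~p & p), w0
4. ~(~p & p), w0
5. ~p, w0
6. <>(~p & p), w1
7. ~(~p & p), w1
8. ~p, w1
9. ~p & p, w2
10. ~p, w2
11. p, w2
Accessibility: w0Rw0, w0Rw1, w0Rw2, w1Rw1, w1Rw2, w2Rw2
Branch closes: p and ~p both at w2.
All branches of the negation close; one closing branch shown above.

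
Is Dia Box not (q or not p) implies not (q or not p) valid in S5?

Tableau for the negation not (Dia Box not (q or not p) implies not (q or not p)):
1. not (Dia Box not (q or not p) implies not (q or not p)), u
2. Dia Box not (q or not p), u
3. q or not p, u
4. not p, u
5. Box not (q or not p), v
6. not (q or not p), u
7. not q, u
8. p, u
Accessibility: uRu, uRv, vRu, vRv
Branch closes: p and not p both at u.
All branches of the negation close; one closing branch shown above.

Valid in S5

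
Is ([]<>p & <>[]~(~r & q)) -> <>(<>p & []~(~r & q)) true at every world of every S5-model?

Tableau for the negation ~(([]<>p & <>[]~(~r & q)) -> <>(<>p & []~(~r & q))):
1. ~(([]<>p & <>[]~(~r & q)) -> <>(<>p & []~(~r & q))), w0
2. []<>p & <>[]~(~r & q), w0
3. ~<>(<>p & []~(~r & q)), w0
4. []<>p, w0
5. <>[]~(~r & q), w0
6. ~(<>p & []~(~r & q)), w0
7. <>p, w0
8. ~[]~(~r & q), w0
9. []~(~r & q), w1
10. ~(<>p & []~(~r & q)), w1
11. <>p, w1
12. ~(~r & q), w0
13. ~(~r & q), w1
14. ~[]~(~r & q), w1
15. ~q, w0
16. ~q, w1
17. p, w2
18. ~(<>p & []~(~r & q)), w2
19. <>p, w2
20. ~(~r & q), w2
21. ~[]~(~r & q), w2
22. ~q, w2
23. ~r & q, w3
24. ~r, w3
25. q, w3
26. ~(<>p & []~(~r & q)), w3
27. <>p, w3
28. ~(~r & q), w3
29. ~<>p, w3
30. ~p, w0
31. ~p, w1
32. ~p, w2
Accessibility: w0Rw0, w0Rw1, w0Rw2, w0Rw3, w1Rw0, w1Rw1, w1Rw2, w1Rw3, w2Rw0, w2Rw1, w2Rw2, w2Rw3, w3Rw0, w3Rw1, w3Rw2, w3Rw3
Branch closes: p and ~p both at w2.
All branches of the negation close; one closing branch shown above.

Valid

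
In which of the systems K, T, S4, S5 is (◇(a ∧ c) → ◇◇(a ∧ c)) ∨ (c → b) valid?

K-tableau for the negation ¬((◇(a ∧ c) → ◇◇(a ∧ c)) ∨ (c → b)):
1. ¬((◇(a ∧ c) → ◇◇(a ∧ c)) ∨ (c → b)), 0
2. ¬(◇(a ∧ c) → ◇◇(a ∧ c)), 0
3. ¬(c → b), 0
4. ◇(a ∧ c), 0
5. ¬◇◇(a ∧ c), 0
6. c, 0
7. ¬b, 0
8. a ∧ c, 1
9. a, 1
10. c, 1
11. ¬◇(a ∧ c), 1
Accessibility: 0R1
Complete open branch: countermodel on a K-frame, so not valid in K.
T-tableau for the negation ¬((◇(a ∧ c) → ◇◇(a ∧ c)) ∨ (c → b)):
1. ¬((◇(a ∧ c) → ◇◇(a ∧ c)) ∨ (c → b)), 0
2. ¬(◇(a ∧ c) → ◇◇(a ∧ c)), 0
3. ¬(c → b), 0
4. ◇(a ∧ c), 0
5. ¬◇◇(a ∧ c), 0
6. c, 0
7. ¬b, 0
8. ¬◇(a ∧ c), 0
9. ¬(a ∧ c), 0
10. ¬a, 0
11. a ∧ c, 1
12. a, 1
13. c, 1
14. ¬◇(a ∧ c), 1
15. ¬(a ∧ c), 1
16. ¬c, 1
Accessibility: 0R0, 0R1, 1R1
Branch closes: c and ¬c both at 1.
Every branch closes (one shown): valid in T, hence also in S4, S5 (every theorem of T is a theorem of S4 and S5).

T, S4, S5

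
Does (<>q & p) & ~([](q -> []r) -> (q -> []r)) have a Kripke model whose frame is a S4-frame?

Unsatisfiable (every branch closes)

1. (<>q & p) & ~([](q -> []r) -> (q -> []r)), 0
2. <>q & p, 0   [&-rule on 1]
3. ~([](q -> []r) -> (q -> []r)), 0   [&-rule on 1]
4. <>q, 0   [&-rule on 2]
5. p, 0   [&-rule on 2]
6. [](q -> []r), 0   [~->-rule on 3]
7. ~(q -> []r), 0   [~->-rule on 3]
8. q, 0   [~->-rule on 7]
9. ~[]r, 0   [~->-rule on 7]
10. q -> []r, 0   [[]-rule on 6 via 0R0]
11. []r, 0   [->-rule on 10 (branches; this branch)]
12. r, 0   [[]-rule on 11 via 0R0]
13. q, 1   [<>-rule on 4: fresh world 1, 0R1]
14. q -> []r, 1   [[]-rule on 6 via 0R1]
15. r, 1   [[]-rule on 11 via 0R1]
16. []r, 1   [->-rule on 14 (branches; this branch)]
17. ~r, 2   [~[]-rule on 9: fresh world 2, 0R2]
18. q -> []r, 2   [[]-rule on 6 via 0R2]
19. r, 2   [[]-rule on 11 via 0R2]
Accessibility: 0R0, 0R1, 0R2, 1R1, 2R2
Branch closes: r and ~r both at 2.
Every branch closes; the branch above is one of them.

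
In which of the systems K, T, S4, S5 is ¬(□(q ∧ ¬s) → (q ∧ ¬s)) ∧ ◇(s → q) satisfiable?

K

T-tableau for the formula:
1. ¬(□(q ∧ ¬s) → (q ∧ ¬s)) ∧ ◇(s → q), w0
2. ¬(□(q ∧ ¬s) → (q ∧ ¬s)), w0   [∧-rule on 1]
3. ◇(s → q), w0   [∧-rule on 1]
4. □(q ∧ ¬s), w0   [¬→-rule on 2]
5. ¬(q ∧ ¬s), w0   [¬→-rule on 2]
6. q ∧ ¬s, w0   [□-rule on 4 via w0Rw0]
7. q, w0   [∧-rule on 6]
8. ¬s, w0   [∧-rule on 6]
9. s, w0   [¬∧-rule on 5 (branches; this branch)]
Accessibility: w0Rw0
Branch closes: s and ¬s both at w0.
Every branch closes (one shown): unsatisfiable in T, hence also in S4, S5 (every S4/S5-frame is a T-frame).
K-tableau for the formula:
1. ¬(□(q ∧ ¬s) → (q ∧ ¬s)) ∧ ◇(s → q), w0
2. ¬(□(q ∧ ¬s) → (q ∧ ¬s)), w0   [∧-rule on 1]
3. ◇(s → q), w0   [∧-rule on 1]
4. □(q ∧ ¬s), w0   [¬→-rule on 2]
5. ¬(q ∧ ¬s), w0   [¬→-rule on 2]
6. s, w0   [¬∧-rule on 5 (branches; this branch)]
7. s → q, w1   [◇-rule on 3: fresh world w1, w0Rw1]
8. q ∧ ¬s, w1   [□-rule on 4 via w0Rw1]
9. q, w1   [∧-rule on 8]
10. ¬s, w1   [∧-rule on 8]
Accessibility: w0Rw1
Complete open branch: satisfiable in K.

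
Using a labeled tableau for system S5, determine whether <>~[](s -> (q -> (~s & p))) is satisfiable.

1. <>~[](s -> (q -> (~s & p))), w0
2. ~[](s -> (q -> (~s & p))), w1
3. ~(s -> (q -> (~s & p))), w2
4. s, w2
5. ~(q -> (~s & p)), w2
6. q, w2
7. ~(~s & p), w2
8. ~p, w2
Accessibility: w0Rw0, w0Rw1, w0Rw2, w1Rw0, w1Rw1, w1Rw2, w2Rw0, w2Rw1, w2Rw2

Satisfiable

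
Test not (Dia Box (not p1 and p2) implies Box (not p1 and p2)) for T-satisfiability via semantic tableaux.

1. not (Dia Box (not p1 and p2) implies Box (not p1 and p2)), 0
2. Dia Box (not p1 and p2), 0   [neg-implies-rule on 1]
3. not Box (not p1 and p2), 0   [neg-implies-rule on 1]
4. Box (not p1 and p2), 1   [Dia-rule on 2: fresh world 1, 0R1]
5. not p1 and p2, 1   [Box-rule on 4 via 1R1]
6. not p1, 1   [and-rule on 5]
7. p2, 1   [and-rule on 5]
8. not (not p1 and p2), 2   [neg-Box-rule on 3: fresh world 2, 0R2]
9. not p2, 2   [neg-and-rule on 8 (branches; this branch)]
Accessibility: 0R0, 0R1, 0R2, 1R1, 2R2

Satisfiable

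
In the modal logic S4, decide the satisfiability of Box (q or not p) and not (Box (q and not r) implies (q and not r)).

Unsatisfiable (every branch closes)

1. Box (q or not p) and not (Box (q and not r) implies (q and not r)), u
2. Box (q or not p), u   [and-rule on 1]
3. not (Box (q and not r) implies (q and not r)), u   [and-rule on 1]
4. Box (q and not r), u   [neg-implies-rule on 3]
5. not (q and not r), u   [neg-implies-rule on 3]
6. q or not p, u   [Box-rule on 2 via uRu]
7. q and not r, u   [Box-rule on 4 via uRu]
8. q, u   [and-rule on 7]
9. not r, u   [and-rule on 7]
10. r, u   [neg-and-rule on 5 (branches; this branch)]
Accessibility: uRu
Branch closes: r and not r both at u.
Every branch closes; the branch above is one of them.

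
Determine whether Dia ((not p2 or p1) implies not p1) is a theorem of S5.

No, not valid

Tableau for the negation not Dia ((not p2 or p1) implies not p1):
1. not Dia ((not p2 or p1) implies not p1), 0
2. not ((not p2 or p1) implies not p1), 0
3. not p2 or p1, 0
4. p1, 0
Accessibility: 0R0
The negation has an open branch (countermodel exists).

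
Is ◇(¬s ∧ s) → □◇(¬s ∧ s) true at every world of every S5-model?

Tableau for the negation ¬(◇(¬s ∧ s) → □◇(¬s ∧ s)):
1. ¬(◇(¬s ∧ s) → □◇(¬s ∧ s)), w0
2. ◇(¬s ∧ s), w0   [¬→-rule on 1]
3. ¬□◇(¬s ∧ s), w0   [¬→-rule on 1]
4. ¬s ∧ s, w1   [◇-rule on 2: fresh world w1, w0Rw1]
5. ¬s, w1   [∧-rule on 4]
6. s, w1   [∧-rule on 4]
Accessibility: w0Rw0, w0Rw1, w1Rw0, w1Rw1
Branch closes: s and ¬s both at w1.
All branches of the negation close; one closing branch shown above.

Yes, valid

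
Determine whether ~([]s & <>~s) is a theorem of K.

Tableau for the negation []s & <>~s:
1. []s & <>~s, w0
2. []s, w0
3. <>~s, w0
4. ~s, w1
5. s, w1
Accessibility: w0Rw1
Branch closes: s and ~s both at w1.
Every branch of the negation's tableau closes; the branch above is one of them.

Yes, valid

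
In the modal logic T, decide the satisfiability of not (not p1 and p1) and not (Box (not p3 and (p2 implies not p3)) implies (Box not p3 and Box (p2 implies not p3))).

No, unsatisfiable

1. not (not p1 and p1) and not (Box (not p3 and (p2 implies not p3)) implies (Box not p3 and Box (p2 implies not p3))), 0
2. not (not p1 and p1), 0
3. not (Box (not p3 and (p2 implies not p3)) implies (Box not p3 and Box (p2 implies not p3))), 0
4. Box (not p3 and (p2 implies not p3)), 0
5. not (Box not p3 and Box (p2 implies not p3)), 0
6. not p3 and (p2 implies not p3), 0
7. not p3, 0
8. p2 implies not p3, 0
9. not p1, 0
10. not Box (p2 implies not p3), 0
11. not (p2 implies not p3), 1
12. p2, 1
13. p3, 1
14. not p3 and (p2 implies not p3), 1
15. not p3, 1
16. p2 implies not p3, 1
Accessibility: 0R0, 0R1, 1R1
Branch closes: p3 and not p3 both at 1.
All branches of the tableau close; one closing branch shown above.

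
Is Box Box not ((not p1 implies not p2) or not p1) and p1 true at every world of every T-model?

Tableau for the negation not (Box Box not ((not p1 implies not p2) or not p1) and p1):
1. not (Box Box not ((not p1 implies not p2) or not p1) and p1), w0
2. not p1, w0
Accessibility: w0Rw0
The negation has an open branch (countermodel exists).

No, not valid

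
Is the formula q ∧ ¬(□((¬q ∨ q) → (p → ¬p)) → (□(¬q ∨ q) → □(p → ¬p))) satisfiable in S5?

1. q ∧ ¬(□((¬q ∨ q) → (p → ¬p)) → (□(¬q ∨ q) → □(p → ¬p))), u
2. q, u   [∧-rule on 1]
3. ¬(□((¬q ∨ q) → (p → ¬p)) → (□(¬q ∨ q) → □(p → ¬p))), u   [∧-rule on 1]
4. □((¬q ∨ q) → (p → ¬p)), u   [¬→-rule on 3]
5. ¬(□(¬q ∨ q) → □(p → ¬p)), u   [¬→-rule on 3]
6. □(¬q ∨ q), u   [¬→-rule on 5]
7. ¬□(p → ¬p), u   [¬→-rule on 5]
8. (¬q ∨ q) → (p → ¬p), u   [□-rule on 4 via uRu]
9. ¬q ∨ q, u   [□-rule on 6 via uRu]
10. p → ¬p, u   [→-rule on 8 (branches; this branch)]
11. ¬p, u   [→-rule on 10 (branches; this branch)]
12. ¬(p → ¬p), v   [¬□-rule on 7: fresh world v, uRv]
13. p, v   [¬→-rule on 12]
14. (¬q ∨ q) → (p → ¬p), v   [□-rule on 4 via uRv]
15. ¬q ∨ q, v   [□-rule on 6 via uRv]
16. p → ¬p, v   [→-rule on 14 (branches; this branch)]
17. q, v   [∨-rule on 15 (branches; this branch)]
18. ¬p, v   [→-rule on 16 (branches; this branch)]
Accessibility: uRu, uRv, vRu, vRv
Branch closes: p and ¬p both at v.
Every branch closes; the branch above is one of them.

Unsatisfiable (every branch closes)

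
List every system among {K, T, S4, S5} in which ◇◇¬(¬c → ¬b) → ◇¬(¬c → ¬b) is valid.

S4-tableau for the negation ¬(◇◇¬(¬c → ¬b) → ◇¬(¬c → ¬b)):
1. ¬(◇◇¬(¬c → ¬b) → ◇¬(¬c → ¬b)), 0
2. ◇◇¬(¬c → ¬b), 0   [¬→-rule on 1]
3. ¬◇¬(¬c → ¬b), 0   [¬→-rule on 1]
4. ¬c → ¬b, 0   [¬◇-rule on 3 via 0R0]
5. ¬b, 0   [→-rule on 4 (branches; this branch)]
6. ◇¬(¬c → ¬b), 1   [◇-rule on 2: fresh world 1, 0R1]
7. ¬c → ¬b, 1   [¬◇-rule on 3 via 0R1]
8. ¬b, 1   [→-rule on 7 (branches; this branch)]
9. ¬(¬c → ¬b), 2   [◇-rule on 6: fresh world 2, 1R2]
10. ¬c, 2   [¬→-rule on 9]
11. b, 2   [¬→-rule on 9]
12. ¬c → ¬b, 2   [¬◇-rule on 3 via 0R2]
13. ¬b, 2   [→-rule on 12 (branches; this branch)]
Accessibility: 0R0, 0R1, 0R2, 1R1, 1R2, 2R2
Branch closes: b and ¬b both at 2.
Every branch closes (one shown): valid in S4, hence also in S5 (every theorem of S4 is a theorem of S5).
T-tableau for the negation ¬(◇◇¬(¬c → ¬b) → ◇¬(¬c → ¬b)):
1. ¬(◇◇¬(¬c → ¬b) → ◇¬(¬c → ¬b)), 0
2. ◇◇¬(¬c → ¬b), 0   [¬→-rule on 1]
3. ¬◇¬(¬c → ¬b), 0   [¬→-rule on 1]
4. ¬c → ¬b, 0   [¬◇-rule on 3 via 0R0]
5. ¬b, 0   [→-rule on 4 (branches; this branch)]
6. ◇¬(¬c → ¬b), 1   [◇-rule on 2: fresh world 1, 0R1]
7. ¬c → ¬b, 1   [¬◇-rule on 3 via 0R1]
8. ¬b, 1   [→-rule on 7 (branches; this branch)]
9. ¬(¬c → ¬b), 2   [◇-rule on 6: fresh world 2, 1R2]
10. ¬c, 2   [¬→-rule on 9]
11. b, 2   [¬→-rule on 9]
Accessibility: 0R0, 0R1, 1R1, 1R2, 2R2
Complete open branch: countermodel on a T-frame, so not valid in T, nor in K (the same frame is also a K-frame).

S4, S5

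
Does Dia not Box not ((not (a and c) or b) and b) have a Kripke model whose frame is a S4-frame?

Satisfiable

1. Dia not Box not ((not (a and c) or b) and b), w0
2. not Box not ((not (a and c) or b) and b), w1
3. (not (a and c) or b) and b, w2
4. not (a and c) or b, w2
5. b, w2
Accessibility: w0Rw0, w0Rw1, w0Rw2, w1Rw1, w1Rw2, w2Rw2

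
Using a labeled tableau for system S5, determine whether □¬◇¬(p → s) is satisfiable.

Yes, satisfiable

1. □¬◇¬(p → s), u
2. ¬◇¬(p → s), u
3. p → s, u
4. s, u
Accessibility: uRu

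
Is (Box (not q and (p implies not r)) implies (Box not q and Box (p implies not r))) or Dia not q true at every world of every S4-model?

Tableau for the negation not ((Box (not q and (p implies not r)) implies (Box not q and Box (p implies not r))) or Dia not q):
1. not ((Box (not q and (p implies not r)) implies (Box not q and Box (p implies not r))) or Dia not q), u
2. not (Box (not q and (p implies not r)) implies (Box not q and Box (p implies not r))), u
3. not Dia not q, u
4. Box (not q and (p implies not r)), u
5. not (Box not q and Box (p implies not r)), u
6. q, u
7. not q and (p implies not r), u
8. not q, u
9. p implies not r, u
Accessibility: uRu
Branch closes: q and not q both at u.
Every branch of the negation's tableau closes; the branch above is one of them.

Yes, valid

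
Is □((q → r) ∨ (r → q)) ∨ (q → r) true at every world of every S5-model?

Valid in S5

Tableau for the negation ¬(□((q → r) ∨ (r → q)) ∨ (q → r)):
1. ¬(□((q → r) ∨ (r → q)) ∨ (q → r)), w0
2. ¬□((q → r) ∨ (r → q)), w0
3. ¬(q → r), w0
4. q, w0
5. ¬r, w0
6. ¬((q → r) ∨ (r → q)), w1
7. ¬(q → r), w1
8. ¬(r → q), w1
9. q, w1
10. ¬r, w1
11. r, w1
12. ¬q, w1
Accessibility: w0Rw0, w0Rw1, w1Rw0, w1Rw1
Branch closes: r and ¬r both at w1.
Every branch of the negation's tableau closes; the branch above is one of them.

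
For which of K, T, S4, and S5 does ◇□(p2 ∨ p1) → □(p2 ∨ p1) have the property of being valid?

S5

S4-tableau for the negation ¬(◇□(p2 ∨ p1) → □(p2 ∨ p1)):
1. ¬(◇□(p2 ∨ p1) → □(p2 ∨ p1)), w0
2. ◇□(p2 ∨ p1), w0
3. ¬□(p2 ∨ p1), w0
4. □(p2 ∨ p1), w1
5. p2 ∨ p1, w1
6. p1, w1
7. ¬(p2 ∨ p1), w2
8. ¬p2, w2
9. ¬p1, w2
Accessibility: w0Rw0, w0Rw1, w0Rw2, w1Rw1, w2Rw2
Complete open branch: countermodel on an S4-frame, so not valid in S4, nor in K, T (the same frame is also a K-frame and a T-frame).
S5-tableau for the negation ¬(◇□(p2 ∨ p1) → □(p2 ∨ p1)):
1. ¬(◇□(p2 ∨ p1) → □(p2 ∨ p1)), w0
2. ◇□(p2 ∨ p1), w0
3. ¬□(p2 ∨ p1), w0
4. □(p2 ∨ p1), w1
5. p2 ∨ p1, w0
6. p2 ∨ p1, w1
7. p1, w0
8. p1, w1
9. ¬(p2 ∨ p1), w2
10. ¬p2, w2
11. ¬p1, w2
12. p2 ∨ p1, w2
13. p1, w2
Accessibility: w0Rw0, w0Rw1, w0Rw2, w1Rw0, w1Rw1, w1Rw2, w2Rw0, w2Rw1, w2Rw2
Branch closes: p1 and ¬p1 both at w2.
Every branch closes (one shown): valid in S5.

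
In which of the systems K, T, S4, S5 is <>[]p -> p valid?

S5

S5-tableau for the negation ~(<>[]p -> p):
1. ~(<>[]p -> p), 0
2. <>[]p, 0
3. ~p, 0
4. []p, 1
5. p, 0
Accessibility: 0R0, 0R1, 1R0, 1R1
Branch closes: p and ~p both at 0.
Every branch closes (one shown): valid in S5.
S4-tableau for the negation ~(<>[]p -> p):
1. ~(<>[]p -> p), 0
2. <>[]p, 0
3. ~p, 0
4. []p, 1
5. p, 1
Accessibility: 0R0, 0R1, 1R1
Complete open branch: countermodel on an S4-frame, so not valid in S4, nor in K, T (the same frame is also a K-frame and a T-frame).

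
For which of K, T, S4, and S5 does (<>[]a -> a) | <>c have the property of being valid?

S5-tableau for the negation ~((<>[]a -> a) | <>c):
1. ~((<>[]a -> a) | <>c), u
2. ~(<>[]a -> a), u
3. ~<>c, u
4. <>[]a, u
5. ~a, u
6. ~c, u
7. []a, v
8. ~c, v
9. a, u
Accessibility: uRu, uRv, vRu, vRv
Branch closes: a and ~a both at u.
Every branch closes (one shown): valid in S5.
S4-tableau for the negation ~((<>[]a -> a) | <>c):
1. ~((<>[]a -> a) | <>c), u
2. ~(<>[]a -> a), u
3. ~<>c, u
4. <>[]a, u
5. ~a, u
6. ~c, u
7. []a, v
8. ~c, v
9. a, v
Accessibility: uRu, uRv, vRv
Complete open branch: countermodel on an S4-frame, so not valid in S4, nor in K, T (the same frame is also a K-frame and a T-frame).

S5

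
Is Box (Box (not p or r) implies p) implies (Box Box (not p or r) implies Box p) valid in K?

Tableau for the negation not (Box (Box (not p or r) implies p) implies (Box Box (not p or r) implies Box p)):
1. not (Box (Box (not p or r) implies p) implies (Box Box (not p or r) implies Box p)), w0
2. Box (Box (not p or r) implies p), w0
3. not (Box Box (not p or r) implies Box p), w0
4. Box Box (not p or r), w0
5. not Box p, w0
6. not p, w1
7. Box (not p or r) implies p, w1
8. Box (not p or r), w1
9. not Box (not p or r), w1
10. not (not p or r), w2
11. p, w2
12. not r, w2
13. not p or r, w2
14. r, w2
Accessibility: w0Rw1, w1Rw2
Branch closes: r and not r both at w2.
All branches of the negation close; one closing branch shown above.

Yes, valid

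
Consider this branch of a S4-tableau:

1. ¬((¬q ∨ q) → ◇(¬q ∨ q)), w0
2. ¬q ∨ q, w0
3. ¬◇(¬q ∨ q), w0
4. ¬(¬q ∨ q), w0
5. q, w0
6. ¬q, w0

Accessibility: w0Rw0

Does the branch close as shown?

Both q and ¬q appear at w0.

Closed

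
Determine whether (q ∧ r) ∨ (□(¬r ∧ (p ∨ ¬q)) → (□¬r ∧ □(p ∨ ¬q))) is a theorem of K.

Tableau for the negation ¬((q ∧ r) ∨ (□(¬r ∧ (p ∨ ¬q)) → (□¬r ∧ □(p ∨ ¬q)))):
1. ¬((q ∧ r) ∨ (□(¬r ∧ (p ∨ ¬q)) → (□¬r ∧ □(p ∨ ¬q)))), w0
2. ¬(q ∧ r), w0   [¬∨-rule on 1]
3. ¬(□(¬r ∧ (p ∨ ¬q)) → (□¬r ∧ □(p ∨ ¬q))), w0   [¬∨-rule on 1]
4. □(¬r ∧ (p ∨ ¬q)), w0   [¬→-rule on 3]
5. ¬(□¬r ∧ □(p ∨ ¬q)), w0   [¬→-rule on 3]
6. ¬r, w0   [¬∧-rule on 2 (branches; this branch)]
7. ¬□(p ∨ ¬q), w0   [¬∧-rule on 5 (branches; this branch)]
8. ¬(p ∨ ¬q), w1   [¬□-rule on 7: fresh world w1, w0Rw1]
9. ¬p, w1   [¬∨-rule on 8]
10. q, w1   [¬∨-rule on 8]
11. ¬r ∧ (p ∨ ¬q), w1   [□-rule on 4 via w0Rw1]
12. ¬r, w1   [∧-rule on 11]
13. p ∨ ¬q, w1   [∧-rule on 11]
14. ¬q, w1   [∨-rule on 13 (branches; this branch)]
Accessibility: w0Rw1
Branch closes: q and ¬q both at w1.
All branches of the negation close; one closing branch shown above.

Yes, valid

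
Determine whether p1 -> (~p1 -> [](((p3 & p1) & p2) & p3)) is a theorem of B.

Yes, valid

Tableau for the negation ~(p1 -> (~p1 -> [](((p3 & p1) & p2) & p3))):
1. ~(p1 -> (~p1 -> [](((p3 & p1) & p2) & p3))), w0
2. p1, w0
3. ~(~p1 -> [](((p3 & p1) & p2) & p3)), w0
4. ~p1, w0
5. ~[](((p3 & p1) & p2) & p3), w0
Accessibility: w0Rw0
Branch closes: p1 and ~p1 both at w0.
All branches of the negation close; one closing branch shown above.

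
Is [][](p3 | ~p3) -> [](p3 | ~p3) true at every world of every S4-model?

Tableau for the negation ~([][](p3 | ~p3) -> [](p3 | ~p3)):
1. ~([][](p3 | ~p3) -> [](p3 | ~p3)), 0
2. [][](p3 | ~p3), 0
3. ~[](p3 | ~p3), 0
4. [](p3 | ~p3), 0
5. p3 | ~p3, 0
6. ~p3, 0
7. ~(p3 | ~p3), 1
8. ~p3, 1
9. p3, 1
Accessibility: 0R0, 0R1, 1R1
Branch closes: p3 and ~p3 both at 1.
Every branch of the negation's tableau closes; the branch above is one of them.

Yes, valid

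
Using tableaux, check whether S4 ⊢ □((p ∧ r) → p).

Valid

Tableau for the negation ¬□((p ∧ r) → p):
1. ¬□((p ∧ r) → p), 0
2. ¬((p ∧ r) → p), 1
3. p ∧ r, 1
4. ¬p, 1
5. p, 1
6. r, 1
Accessibility: 0R0, 0R1, 1R1
Branch closes: p and ¬p both at 1.
All branches of the negation close; one closing branch shown above.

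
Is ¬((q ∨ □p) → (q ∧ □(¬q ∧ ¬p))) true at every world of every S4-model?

No, not valid

Tableau for the negation (q ∨ □p) → (q ∧ □(¬q ∧ ¬p)):
1. (q ∨ □p) → (q ∧ □(¬q ∧ ¬p)), u
2. ¬(q ∨ □p), u   [→-rule on 1 (branches; this branch)]
3. ¬q, u   [¬∨-rule on 2]
4. ¬□p, u   [¬∨-rule on 2]
5. ¬p, v   [¬□-rule on 4: fresh world v, uRv]
Accessibility: uRu, uRv, vRv
The negation has an open branch (countermodel exists).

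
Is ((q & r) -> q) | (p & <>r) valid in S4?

Valid

Tableau for the negation ~(((q & r) -> q) | (p & <>r)):
1. ~(((q & r) -> q) | (p & <>r)), 0
2. ~((q & r) -> q), 0
3. ~(p & <>r), 0
4. q & r, 0
5. ~q, 0
6. q, 0
7. r, 0
Accessibility: 0R0
Branch closes: q and ~q both at 0.
All branches of the negation close; one closing branch shown above.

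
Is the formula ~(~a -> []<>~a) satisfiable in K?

1. ~(~a -> []<>~a), 0
2. ~a, 0   [~->-rule on 1]
3. ~[]<>~a, 0   [~->-rule on 1]
4. ~<>~a, 1   [~[]-rule on 3: fresh world 1, 0R1]
Accessibility: 0R1

Satisfiable (open branch found)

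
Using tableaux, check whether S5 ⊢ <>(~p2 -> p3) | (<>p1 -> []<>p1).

Tableau for the negation ~(<>(~p2 -> p3) | (<>p1 -> []<>p1)):
1. ~(<>(~p2 -> p3) | (<>p1 -> []<>p1)), w0
2. ~<>(~p2 -> p3), w0
3. ~(<>p1 -> []<>p1), w0
4. <>p1, w0
5. ~[]<>p1, w0
6. ~(~p2 -> p3), w0
7. ~p2, w0
8. ~p3, w0
9. p1, w1
10. ~(~p2 -> p3), w1
11. ~p2, w1
12. ~p3, w1
13. ~<>p1, w2
14. ~(~p2 -> p3), w2
15. ~p2, w2
16. ~p3, w2
17. ~p1, w0
18. ~p1, w1
Accessibility: w0Rw0, w0Rw1, w0Rw2, w1Rw0, w1Rw1, w1Rw2, w2Rw0, w2Rw1, w2Rw2
Branch closes: p1 and ~p1 both at w1.
Every branch of the negation's tableau closes; the branch above is one of them.

Valid in S5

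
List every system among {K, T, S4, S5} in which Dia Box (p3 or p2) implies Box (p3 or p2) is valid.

S5-tableau for the negation not (Dia Box (p3 or p2) implies Box (p3 or p2)):
1. not (Dia Box (p3 or p2) implies Box (p3 or p2)), 0
2. Dia Box (p3 or p2), 0
3. not Box (p3 or p2), 0
4. Box (p3 or p2), 1
5. p3 or p2, 0
6. p3 or p2, 1
7. p2, 0
8. p2, 1
9. not (p3 or p2), 2
10. not p3, 2
11. not p2, 2
12. p3 or p2, 2
13. p2, 2
Accessibility: 0R0, 0R1, 0R2, 1R0, 1R1, 1R2, 2R0, 2R1, 2R2
Branch closes: p2 and not p2 both at 2.
Every branch closes (one shown): valid in S5.
S4-tableau for the negation not (Dia Box (p3 or p2) implies Box (p3 or p2)):
1. not (Dia Box (p3 or p2) implies Box (p3 or p2)), 0
2. Dia Box (p3 or p2), 0
3. not Box (p3 or p2), 0
4. Box (p3 or p2), 1
5. p3 or p2, 1
6. p2, 1
7. not (p3 or p2), 2
8. not p3, 2
9. not p2, 2
Accessibility: 0R0, 0R1, 0R2, 1R1, 2R2
Complete open branch: countermodel on an S4-frame, so not valid in S4, nor in K, T (the same frame is also a K-frame and a T-frame).

S5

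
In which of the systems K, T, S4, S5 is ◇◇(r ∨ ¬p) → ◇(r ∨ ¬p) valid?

S4, S5

T-tableau for the negation ¬(◇◇(r ∨ ¬p) → ◇(r ∨ ¬p)):
1. ¬(◇◇(r ∨ ¬p) → ◇(r ∨ ¬p)), w0
2. ◇◇(r ∨ ¬p), w0
3. ¬◇(r ∨ ¬p), w0
4. ¬(r ∨ ¬p), w0
5. ¬r, w0
6. p, w0
7. ◇(r ∨ ¬p), w1
8. ¬(r ∨ ¬p), w1
9. ¬r, w1
10. p, w1
11. r ∨ ¬p, w2
12. ¬p, w2
Accessibility: w0Rw0, w0Rw1, w1Rw1, w1Rw2, w2Rw2
Complete open branch: countermodel on a T-frame, so not valid in T, nor in K (the same frame is also a K-frame).
S4-tableau for the negation ¬(◇◇(r ∨ ¬p) → ◇(r ∨ ¬p)):
1. ¬(◇◇(r ∨ ¬p) → ◇(r ∨ ¬p)), w0
2. ◇◇(r ∨ ¬p), w0
3. ¬◇(r ∨ ¬p), w0
4. ¬(r ∨ ¬p), w0
5. ¬r, w0
6. p, w0
7. ◇(r ∨ ¬p), w1
8. ¬(r ∨ ¬p), w1
9. ¬r, w1
10. p, w1
11. r ∨ ¬p, w2
12. ¬(r ∨ ¬p), w2
13. ¬r, w2
14. p, w2
15. ¬p, w2
Accessibility: w0Rw0, w0Rw1, w0Rw2, w1Rw1, w1Rw2, w2Rw2
Branch closes: p and ¬p both at w2.
Every branch closes (one shown): valid in S4, hence also in S5 (every theorem of S4 is a theorem of S5).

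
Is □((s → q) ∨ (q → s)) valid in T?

Tableau for the negation ¬□((s → q) ∨ (q → s)):
1. ¬□((s → q) ∨ (q → s)), 0
2. ¬((s → q) ∨ (q → s)), 1
3. ¬(s → q), 1
4. ¬(q → s), 1
5. s, 1
6. ¬q, 1
7. q, 1
8. ¬s, 1
Accessibility: 0R0, 0R1, 1R1
Branch closes: q and ¬q both at 1.
All branches of the negation close; one closing branch shown above.

Valid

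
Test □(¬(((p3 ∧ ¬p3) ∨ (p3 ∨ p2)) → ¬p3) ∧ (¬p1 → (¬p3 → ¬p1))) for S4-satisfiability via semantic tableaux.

Satisfiable (open branch found)

1. □(¬(((p3 ∧ ¬p3) ∨ (p3 ∨ p2)) → ¬p3) ∧ (¬p1 → (¬p3 → ¬p1))), w0
2. ¬(((p3 ∧ ¬p3) ∨ (p3 ∨ p2)) → ¬p3) ∧ (¬p1 → (¬p3 → ¬p1)), w0
3. ¬(((p3 ∧ ¬p3) ∨ (p3 ∨ p2)) → ¬p3), w0
4. ¬p1 → (¬p3 → ¬p1), w0
5. (p3 ∧ ¬p3) ∨ (p3 ∨ p2), w0
6. p3, w0
7. ¬p3 → ¬p1, w0
8. p3 ∨ p2, w0
9. ¬p1, w0
10. p2, w0
Accessibility: w0Rw0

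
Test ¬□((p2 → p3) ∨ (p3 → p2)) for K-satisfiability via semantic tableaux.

No, unsatisfiable

1. ¬□((p2 → p3) ∨ (p3 → p2)), 0
2. ¬((p2 → p3) ∨ (p3 → p2)), 1   [¬□-rule on 1: fresh world 1, 0R1]
3. ¬(p2 → p3), 1   [¬∨-rule on 2]
4. ¬(p3 → p2), 1   [¬∨-rule on 2]
5. p2, 1   [¬→-rule on 3]
6. ¬p3, 1   [¬→-rule on 3]
7. p3, 1   [¬→-rule on 4]
8. ¬p2, 1   [¬→-rule on 4]
Accessibility: 0R1
Branch closes: p3 and ¬p3 both at 1.
Every branch closes; the branch above is one of them.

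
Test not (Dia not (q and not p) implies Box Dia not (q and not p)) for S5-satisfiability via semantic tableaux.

1. not (Dia not (q and not p) implies Box Dia not (q and not p)), u
2. Dia not (q and not p), u   [neg-implies-rule on 1]
3. not Box Dia not (q and not p), u   [neg-implies-rule on 1]
4. not (q and not p), v   [Dia-rule on 2: fresh world v, uRv]
5. p, v   [neg-and-rule on 4 (branches; this branch)]
6. not Dia not (q and not p), w   [neg-Box-rule on 3: fresh world w, uRw]
7. q and not p, u   [neg-Dia-rule on 6 via wRu]
8. q, u   [and-rule on 7]
9. not p, u   [and-rule on 7]
10. q and not p, v   [neg-Dia-rule on 6 via wRv]
11. q, v   [and-rule on 10]
12. not p, v   [and-rule on 10]
Accessibility: uRu, uRv, uRw, vRu, vRv, vRw, wRu, wRv, wRw
Branch closes: p and not p both at v.
All branches of the tableau close; one closing branch shown above.

Unsatisfiable (every branch closes)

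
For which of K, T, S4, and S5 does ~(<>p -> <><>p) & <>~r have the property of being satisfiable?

K

K-tableau for the formula:
1. ~(<>p -> <><>p) & <>~r, 0
2. ~(<>p -> <><>p), 0
3. <>~r, 0
4. <>p, 0
5. ~<><>p, 0
6. ~r, 1
7. ~<>p, 1
8. p, 2
9. ~<>p, 2
Accessibility: 0R1, 0R2
Complete open branch: satisfiable in K.
T-tableau for the formula:
1. ~(<>p -> <><>p) & <>~r, 0
2. ~(<>p -> <><>p), 0
3. <>~r, 0
4. <>p, 0
5. ~<><>p, 0
6. ~<>p, 0
7. ~p, 0
8. ~r, 1
9. ~<>p, 1
10. ~p, 1
11. p, 2
12. ~<>p, 2
13. ~p, 2
Accessibility: 0R0, 0R1, 0R2, 1R1, 2R2
Branch closes: p and ~p both at 2.
Every branch closes (one shown): unsatisfiable in T, hence also in S4, S5 (every S4/S5-frame is a T-frame).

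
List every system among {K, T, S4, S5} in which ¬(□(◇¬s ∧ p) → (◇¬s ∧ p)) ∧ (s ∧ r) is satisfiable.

T-tableau for the formula:
1. ¬(□(◇¬s ∧ p) → (◇¬s ∧ p)) ∧ (s ∧ r), u
2. ¬(□(◇¬s ∧ p) → (◇¬s ∧ p)), u
3. s ∧ r, u
4. □(◇¬s ∧ p), u
5. ¬(◇¬s ∧ p), u
6. s, u
7. r, u
8. ◇¬s ∧ p, u
9. ◇¬s, u
10. p, u
11. ¬◇¬s, u
12. ¬s, v
13. ◇¬s ∧ p, v
14. ◇¬s, v
15. p, v
16. s, v
Accessibility: uRu, uRv, vRv
Branch closes: s and ¬s both at v.
Every branch closes (one shown): unsatisfiable in T, hence also in S4, S5 (every S4/S5-frame is a T-frame).
K-tableau for the formula:
1. ¬(□(◇¬s ∧ p) → (◇¬s ∧ p)) ∧ (s ∧ r), u
2. ¬(□(◇¬s ∧ p) → (◇¬s ∧ p)), u
3. s ∧ r, u
4. □(◇¬s ∧ p), u
5. ¬(◇¬s ∧ p), u
6. s, u
7. r, u
8. ¬p, u
Complete open branch: satisfiable in K.

K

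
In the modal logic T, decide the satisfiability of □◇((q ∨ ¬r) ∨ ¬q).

Satisfiable

1. □◇((q ∨ ¬r) ∨ ¬q), u
2. ◇((q ∨ ¬r) ∨ ¬q), u
3. (q ∨ ¬r) ∨ ¬q, v
4. ◇((q ∨ ¬r) ∨ ¬q), v
5. ¬q, v
6. (q ∨ ¬r) ∨ ¬q, w
7. ¬q, w
Accessibility: uRu, uRv, vRv, vRw, wRw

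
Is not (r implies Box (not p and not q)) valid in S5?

No, not valid

Tableau for the negation r implies Box (not p and not q):
1. r implies Box (not p and not q), u
2. Box (not p and not q), u
3. not p and not q, u
4. not p, u
5. not q, u
Accessibility: uRu
The negation has an open branch (countermodel exists).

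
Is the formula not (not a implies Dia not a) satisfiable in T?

1. not (not a implies Dia not a), 0
2. not a, 0   [neg-implies-rule on 1]
3. not Dia not a, 0   [neg-implies-rule on 1]
4. a, 0   [neg-Dia-rule on 3 via 0R0]
Accessibility: 0R0
Branch closes: a and not a both at 0.
All branches of the tableau close; one closing branch shown above.

Unsatisfiable (every branch closes)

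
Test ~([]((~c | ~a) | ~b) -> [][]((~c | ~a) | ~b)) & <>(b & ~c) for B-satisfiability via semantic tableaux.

Satisfiable

1. ~([]((~c | ~a) | ~b) -> [][]((~c | ~a) | ~b)) & <>(b & ~c), w0
2. ~([]((~c | ~a) | ~b) -> [][]((~c | ~a) | ~b)), w0
3. <>(b & ~c), w0
4. []((~c | ~a) | ~b), w0
5. ~[][]((~c | ~a) | ~b), w0
6. (~c | ~a) | ~b, w0
7. ~b, w0
8. b & ~c, w1
9. b, w1
10. ~c, w1
11. (~c | ~a) | ~b, w1
12. ~c | ~a, w1
13. ~a, w1
14. ~[]((~c | ~a) | ~b), w2
15. (~c | ~a) | ~b, w2
16. ~b, w2
17. ~((~c | ~a) | ~b), w3
18. ~(~c | ~a), w3
19. b, w3
20. c, w3
21. a, w3
Accessibility: w0Rw0, w0Rw1, w0Rw2, w1Rw0, w1Rw1, w2Rw0, w2Rw2, w2Rw3, w3Rw2, w3Rw3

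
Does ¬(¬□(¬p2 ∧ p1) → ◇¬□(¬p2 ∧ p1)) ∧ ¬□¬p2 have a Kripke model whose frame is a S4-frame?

Unsatisfiable

1. ¬(¬□(¬p2 ∧ p1) → ◇¬□(¬p2 ∧ p1)) ∧ ¬□¬p2, u
2. ¬(¬□(¬p2 ∧ p1) → ◇¬□(¬p2 ∧ p1)), u
3. ¬□¬p2, u
4. ¬□(¬p2 ∧ p1), u
5. ¬◇¬□(¬p2 ∧ p1), u
6. □(¬p2 ∧ p1), u
7. ¬p2 ∧ p1, u
8. ¬p2, u
9. p1, u
10. p2, v
11. □(¬p2 ∧ p1), v
12. ¬p2 ∧ p1, v
13. ¬p2, v
14. p1, v
Accessibility: uRu, uRv, vRv
Branch closes: p2 and ¬p2 both at v.
(One branch shown.) All branches close.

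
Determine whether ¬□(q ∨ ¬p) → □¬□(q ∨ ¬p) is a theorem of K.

No, not valid

Tableau for the negation ¬(¬□(q ∨ ¬p) → □¬□(q ∨ ¬p)):
1. ¬(¬□(q ∨ ¬p) → □¬□(q ∨ ¬p)), u
2. ¬□(q ∨ ¬p), u   [¬→-rule on 1]
3. ¬□¬□(q ∨ ¬p), u   [¬→-rule on 1]
4. ¬(q ∨ ¬p), v   [¬□-rule on 2: fresh world v, uRv]
5. ¬q, v   [¬∨-rule on 4]
6. p, v   [¬∨-rule on 4]
7. □(q ∨ ¬p), w   [¬□-rule on 3: fresh world w, uRw]
Accessibility: uRv, uRw
The negation has an open branch (countermodel exists).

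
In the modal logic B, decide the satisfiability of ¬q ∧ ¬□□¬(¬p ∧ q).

1. ¬q ∧ ¬□□¬(¬p ∧ q), u
2. ¬q, u
3. ¬□□¬(¬p ∧ q), u
4. ¬□¬(¬p ∧ q), v
5. ¬p ∧ q, w
6. ¬p, w
7. q, w
Accessibility: uRu, uRv, vRu, vRv, vRw, wRv, wRw

Yes, satisfiable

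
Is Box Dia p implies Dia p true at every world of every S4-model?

Tableau for the negation not (Box Dia p implies Dia p):
1. not (Box Dia p implies Dia p), 0
2. Box Dia p, 0
3. not Dia p, 0
4. Dia p, 0
5. not p, 0
6. p, 1
7. Dia p, 1
8. not p, 1
Accessibility: 0R0, 0R1, 1R1
Branch closes: p and not p both at 1.
All branches of the negation close; one closing branch shown above.

Yes, valid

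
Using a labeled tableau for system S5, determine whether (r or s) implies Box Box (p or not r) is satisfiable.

1. (r or s) implies Box Box (p or not r), u
2. Box Box (p or not r), u
3. Box (p or not r), u
4. p or not r, u
5. not r, u
Accessibility: uRu

Satisfiable (open branch found)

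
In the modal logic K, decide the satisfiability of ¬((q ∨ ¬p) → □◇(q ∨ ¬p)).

Satisfiable

1. ¬((q ∨ ¬p) → □◇(q ∨ ¬p)), w0
2. q ∨ ¬p, w0
3. ¬□◇(q ∨ ¬p), w0
4. ¬p, w0
5. ¬◇(q ∨ ¬p), w1
Accessibility: w0Rw1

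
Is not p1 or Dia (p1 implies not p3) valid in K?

Tableau for the negation not (not p1 or Dia (p1 implies not p3)):
1. not (not p1 or Dia (p1 implies not p3)), w0
2. p1, w0
3. not Dia (p1 implies not p3), w0
The negation has an open branch (countermodel exists).

Not valid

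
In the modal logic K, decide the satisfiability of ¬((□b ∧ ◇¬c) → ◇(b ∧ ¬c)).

No, unsatisfiable

1. ¬((□b ∧ ◇¬c) → ◇(b ∧ ¬c)), w0
2. □b ∧ ◇¬c, w0
3. ¬◇(b ∧ ¬c), w0
4. □b, w0
5. ◇¬c, w0
6. ¬c, w1
7. ¬(b ∧ ¬c), w1
8. b, w1
9. c, w1
Accessibility: w0Rw1
Branch closes: c and ¬c both at w1.
Every branch closes; the branch above is one of them.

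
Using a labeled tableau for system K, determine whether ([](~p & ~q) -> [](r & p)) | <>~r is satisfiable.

1. ([](~p & ~q) -> [](r & p)) | <>~r, 0
2. <>~r, 0   [|-rule on 1 (branches; this branch)]
3. ~r, 1   [<>-rule on 2: fresh world 1, 0R1]
Accessibility: 0R1

Satisfiable (open branch found)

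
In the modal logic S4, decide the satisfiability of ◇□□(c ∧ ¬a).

1. ◇□□(c ∧ ¬a), u
2. □□(c ∧ ¬a), v   [◇-rule on 1: fresh world v, uRv]
3. □(c ∧ ¬a), v   [□-rule on 2 via vRv]
4. c ∧ ¬a, v   [□-rule on 3 via vRv]
5. c, v   [∧-rule on 4]
6. ¬a, v   [∧-rule on 4]
Accessibility: uRu, uRv, vRv

Satisfiable (open branch found)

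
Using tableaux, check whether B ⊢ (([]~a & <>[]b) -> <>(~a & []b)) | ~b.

Tableau for the negation ~((([]~a & <>[]b) -> <>(~a & []b)) | ~b):
1. ~((([]~a & <>[]b) -> <>(~a & []b)) | ~b), u
2. ~(([]~a & <>[]b) -> <>(~a & []b)), u
3. b, u
4. []~a & <>[]b, u
5. ~<>(~a & []b), u
6. []~a, u
7. <>[]b, u
8. ~(~a & []b), u
9. ~a, u
10. ~[]b, u
11. []b, v
12. ~(~a & []b), v
13. ~a, v
14. b, v
15. ~[]b, v
16. ~b, w
17. ~(~a & []b), w
18. ~a, w
19. ~[]b, w
20. ~b, x
21. b, x
Accessibility: uRu, uRv, uRw, vRu, vRv, vRx, wRu, wRw, xRv, xRx
Branch closes: b and ~b both at x.
All branches of the negation close; one closing branch shown above.

Yes, valid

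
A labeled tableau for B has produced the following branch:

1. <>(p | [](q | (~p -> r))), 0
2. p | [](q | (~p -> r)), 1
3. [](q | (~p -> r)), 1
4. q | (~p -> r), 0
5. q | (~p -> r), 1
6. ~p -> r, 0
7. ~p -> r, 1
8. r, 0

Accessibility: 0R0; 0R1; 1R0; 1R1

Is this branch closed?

Not closed

No atom appears with both signs at the same world.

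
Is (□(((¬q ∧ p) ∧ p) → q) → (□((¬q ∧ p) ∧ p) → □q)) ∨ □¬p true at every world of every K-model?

Valid

Tableau for the negation ¬((□(((¬q ∧ p) ∧ p) → q) → (□((¬q ∧ p) ∧ p) → □q)) ∨ □¬p):
1. ¬((□(((¬q ∧ p) ∧ p) → q) → (□((¬q ∧ p) ∧ p) → □q)) ∨ □¬p), w0
2. ¬(□(((¬q ∧ p) ∧ p) → q) → (□((¬q ∧ p) ∧ p) → □q)), w0
3. ¬□¬p, w0
4. □(((¬q ∧ p) ∧ p) → q), w0
5. ¬(□((¬q ∧ p) ∧ p) → □q), w0
6. □((¬q ∧ p) ∧ p), w0
7. ¬□q, w0
8. p, w1
9. ((¬q ∧ p) ∧ p) → q, w1
10. (¬q ∧ p) ∧ p, w1
11. ¬q ∧ p, w1
12. ¬q, w1
13. ¬((¬q ∧ p) ∧ p), w1
14. ¬(¬q ∧ p), w1
15. ¬p, w1
Accessibility: w0Rw1
Branch closes: p and ¬p both at w1.
All branches of the negation close; one closing branch shown above.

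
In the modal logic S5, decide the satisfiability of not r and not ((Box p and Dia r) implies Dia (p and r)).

Unsatisfiable

1. not r and not ((Box p and Dia r) implies Dia (p and r)), u
2. not r, u
3. not ((Box p and Dia r) implies Dia (p and r)), u
4. Box p and Dia r, u
5. not Dia (p and r), u
6. Box p, u
7. Dia r, u
8. not (p and r), u
9. p, u
10. r, v
11. not (p and r), v
12. p, v
13. not r, v
Accessibility: uRu, uRv, vRu, vRv
Branch closes: r and not r both at v.
(One branch shown.) All branches close.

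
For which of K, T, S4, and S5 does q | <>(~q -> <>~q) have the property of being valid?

T-tableau for the negation ~(q | <>(~q -> <>~q)):
1. ~(q | <>(~q -> <>~q)), w0
2. ~q, w0
3. ~<>(~q -> <>~q), w0
4. ~(~q -> <>~q), w0
5. ~<>~q, w0
6. q, w0
Accessibility: w0Rw0
Branch closes: q and ~q both at w0.
Every branch closes (one shown): valid in T, hence also in S4, S5 (every theorem of T is a theorem of S4 and S5).
K-tableau for the negation ~(q | <>(~q -> <>~q)):
1. ~(q | <>(~q -> <>~q)), w0
2. ~q, w0
3. ~<>(~q -> <>~q), w0
Complete open branch: countermodel on a K-frame, so not valid in K.

T, S4, S5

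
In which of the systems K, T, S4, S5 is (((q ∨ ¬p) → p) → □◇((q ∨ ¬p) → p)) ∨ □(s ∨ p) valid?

S4-tableau for the negation ¬((((q ∨ ¬p) → p) → □◇((q ∨ ¬p) → p)) ∨ □(s ∨ p)):
1. ¬((((q ∨ ¬p) → p) → □◇((q ∨ ¬p) → p)) ∨ □(s ∨ p)), u
2. ¬(((q ∨ ¬p) → p) → □◇((q ∨ ¬p) → p)), u   [¬∨-rule on 1]
3. ¬□(s ∨ p), u   [¬∨-rule on 1]
4. (q ∨ ¬p) → p, u   [¬→-rule on 2]
5. ¬□◇((q ∨ ¬p) → p), u   [¬→-rule on 2]
6. p, u   [→-rule on 4 (branches; this branch)]
7. ¬(s ∨ p), v   [¬□-rule on 3: fresh world v, uRv]
8. ¬s, v   [¬∨-rule on 7]
9. ¬p, v   [¬∨-rule on 7]
10. ¬◇((q ∨ ¬p) → p), w   [¬□-rule on 5: fresh world w, uRw]
11. ¬((q ∨ ¬p) → p), w   [¬◇-rule on 10 via wRw]
12. q ∨ ¬p, w   [¬→-rule on 11]
13. ¬p, w   [¬→-rule on 11]
Accessibility: uRu, uRv, uRw, vRv, wRw
Complete open branch: countermodel on an S4-frame, so not valid in S4, nor in K, T (the same frame is also a K-frame and a T-frame).
S5-tableau for the negation ¬((((q ∨ ¬p) → p) → □◇((q ∨ ¬p) → p)) ∨ □(s ∨ p)):
1. ¬((((q ∨ ¬p) → p) → □◇((q ∨ ¬p) → p)) ∨ □(s ∨ p)), u
2. ¬(((q ∨ ¬p) → p) → □◇((q ∨ ¬p) → p)), u   [¬∨-rule on 1]
3. ¬□(s ∨ p), u   [¬∨-rule on 1]
4. (q ∨ ¬p) → p, u   [¬→-rule on 2]
5. ¬□◇((q ∨ ¬p) → p), u   [¬→-rule on 2]
6. ¬(q ∨ ¬p), u   [→-rule on 4 (branches; this branch)]
7. ¬q, u   [¬∨-rule on 6]
8. p, u   [¬∨-rule on 6]
9. ¬(s ∨ p), v   [¬□-rule on 3: fresh world v, uRv]
10. ¬s, v   [¬∨-rule on 9]
11. ¬p, v   [¬∨-rule on 9]
12. ¬◇((q ∨ ¬p) → p), w   [¬□-rule on 5: fresh world w, uRw]
13. ¬((q ∨ ¬p) → p), u   [¬◇-rule on 12 via wRu]
14. q ∨ ¬p, u   [¬→-rule on 13]
15. ¬p, u   [¬→-rule on 13]
Accessibility: uRu, uRv, uRw, vRu, vRv, vRw, wRu, wRv, wRw
Branch closes: p and ¬p both at u.
Every branch closes (one shown): valid in S5.

S5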